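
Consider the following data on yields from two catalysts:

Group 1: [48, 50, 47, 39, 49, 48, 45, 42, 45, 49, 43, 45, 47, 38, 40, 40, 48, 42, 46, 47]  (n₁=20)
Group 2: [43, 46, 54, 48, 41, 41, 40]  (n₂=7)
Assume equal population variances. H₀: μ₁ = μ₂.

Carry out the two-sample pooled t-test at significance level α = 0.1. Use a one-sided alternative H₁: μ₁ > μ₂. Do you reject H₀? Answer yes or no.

x̄₁=44.900, s₁=3.655, n₁=20
x̄₂=44.714, s₂=5.024, n₂=7
s_p² = [19·3.655² + 6·5.024²]/25 = 16.2091
SE = √(s_p²·(1/20+1/7)) = 1.7681
t = (44.900−44.714)/1.7681 = 0.1050
df = 25
p-value (one-sided, H₁ greater) = 0.45859
At α=0.1: p ≥ α → fail to reject H₀

reject H₀: no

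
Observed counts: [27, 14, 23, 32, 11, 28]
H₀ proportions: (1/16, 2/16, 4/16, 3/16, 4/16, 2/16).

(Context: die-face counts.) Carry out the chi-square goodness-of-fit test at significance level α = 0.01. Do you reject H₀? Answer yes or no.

reject H₀: yes

n = 135; E_i = n·p_i = [8.44, 16.88, 33.75, 25.31, 33.75, 16.88]
χ² = (27−8.44)²/8.44 + (14−16.88)²/16.88 + (23−33.75)²/33.75 + (32−25.31)²/25.31 + (11−33.75)²/33.75 + (28−16.88)²/16.88 = 69.1877
df = 5
p-value (upper-tail) = 0.00000
At α=0.01: p < α → reject H₀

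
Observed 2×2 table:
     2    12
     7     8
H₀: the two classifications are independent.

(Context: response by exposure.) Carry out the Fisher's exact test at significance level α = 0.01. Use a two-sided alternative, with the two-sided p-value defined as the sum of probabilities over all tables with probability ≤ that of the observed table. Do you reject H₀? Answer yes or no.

reject H₀: no

Margins: r₁=14, r₂=15, c₁=9, c₂=20, n=29
p_obs = C(14,2)·C(15,7)/C(29,9); sum pmf over tables with pmf ≤ p_obs
p-value (two-sided) = 0.10865
At α=0.01: p ≥ α → fail to reject H₀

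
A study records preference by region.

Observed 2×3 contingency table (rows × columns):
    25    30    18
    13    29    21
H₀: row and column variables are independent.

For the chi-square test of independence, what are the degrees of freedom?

df = (r−1)(c−1) = (2−1)·(3−1) = 2

degrees of freedom = 2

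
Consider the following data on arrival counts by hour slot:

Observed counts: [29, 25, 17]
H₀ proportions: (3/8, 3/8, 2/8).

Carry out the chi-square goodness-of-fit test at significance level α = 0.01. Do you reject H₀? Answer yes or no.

n = 71; E_i = n·p_i = [26.62, 26.62, 17.75]
χ² = (29−26.62)²/26.62 + (25−26.62)²/26.62 + (17−17.75)²/17.75 = 0.3427
df = 2
p-value (upper-tail) = 0.84252
At α=0.01: p ≥ α → fail to reject H₀

reject H₀: no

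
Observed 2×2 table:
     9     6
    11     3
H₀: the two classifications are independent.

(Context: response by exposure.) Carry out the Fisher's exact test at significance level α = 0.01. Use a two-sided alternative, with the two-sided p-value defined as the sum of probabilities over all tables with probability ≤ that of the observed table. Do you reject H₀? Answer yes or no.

Margins: r₁=15, r₂=14, c₁=20, c₂=9, n=29
p_obs = C(15,9)·C(14,11)/C(29,20); sum pmf over tables with pmf ≤ p_obs
p-value (two-sided) = 0.42699
At α=0.01: p ≥ α → fail to reject H₀

reject H₀: no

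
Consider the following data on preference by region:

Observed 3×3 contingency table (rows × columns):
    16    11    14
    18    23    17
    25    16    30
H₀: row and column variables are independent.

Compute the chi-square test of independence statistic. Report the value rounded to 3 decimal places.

test statistic = 5.290

Row totals [41, 58, 71], col totals [59, 50, 61], n=170
χ² = (16−14.23)²/14.23 + (11−12.06)²/12.06 + (14−14.71)²/14.71 + (18−20.13)²/20.13 + (23−17.06)²/17.06 + (17−20.81)²/20.81 + (25−24.64)²/24.64 + (16−20.88)²/20.88 + (30−25.48)²/25.48 = 5.2902
df = 4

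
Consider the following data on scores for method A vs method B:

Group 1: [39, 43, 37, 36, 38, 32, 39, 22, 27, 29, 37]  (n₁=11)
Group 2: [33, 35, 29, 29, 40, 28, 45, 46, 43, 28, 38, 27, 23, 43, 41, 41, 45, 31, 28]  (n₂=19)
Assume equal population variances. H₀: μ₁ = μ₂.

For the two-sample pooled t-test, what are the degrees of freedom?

degrees of freedom = 28

df = n₁ + n₂ − 2 = 11 + 19 − 2 = 28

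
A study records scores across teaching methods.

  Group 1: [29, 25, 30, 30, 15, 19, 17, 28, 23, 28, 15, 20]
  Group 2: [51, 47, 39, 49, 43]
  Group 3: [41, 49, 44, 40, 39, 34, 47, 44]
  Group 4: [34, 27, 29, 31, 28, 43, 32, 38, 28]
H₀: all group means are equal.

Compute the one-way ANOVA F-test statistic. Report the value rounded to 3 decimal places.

test statistic = 30.886

Group means [23.25, 45.80, 42.25, 32.22], grand mean 33.412
SSB = Σnᵢ(x̄ᵢ−x̄)² = 2644.130; SSW = ΣΣ(x−x̄ᵢ)² = 856.106
MSB = 2644.130/3 = 881.3766; MSW = 856.106/30 = 28.5369
F = MSB/MSW = 30.8856
df = (3, 30)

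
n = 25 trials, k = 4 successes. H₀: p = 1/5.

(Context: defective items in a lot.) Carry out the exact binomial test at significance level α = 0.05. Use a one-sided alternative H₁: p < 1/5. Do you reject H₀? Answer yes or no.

Exact binomial: n=25, k=4, p₀=1/5=0.2000
P(X≤4) from Σ C(n,i)·p₀^i·(1−p₀)^(n−i)
p-value (one-sided, H₁ less) = 0.42067
At α=0.05: p ≥ α → fail to reject H₀

reject H₀: no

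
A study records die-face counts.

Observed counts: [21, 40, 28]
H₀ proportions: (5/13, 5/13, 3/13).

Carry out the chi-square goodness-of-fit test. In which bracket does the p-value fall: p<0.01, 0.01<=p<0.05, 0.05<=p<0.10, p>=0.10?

n = 89; E_i = n·p_i = [34.23, 34.23, 20.54]
χ² = (21−34.23)²/34.23 + (40−34.23)²/34.23 + (28−20.54)²/20.54 = 8.7970
df = 2
p-value (upper-tail) = 0.01230
→ bracket: 0.01<=p<0.05

p-value bracket: 0.01<=p<0.05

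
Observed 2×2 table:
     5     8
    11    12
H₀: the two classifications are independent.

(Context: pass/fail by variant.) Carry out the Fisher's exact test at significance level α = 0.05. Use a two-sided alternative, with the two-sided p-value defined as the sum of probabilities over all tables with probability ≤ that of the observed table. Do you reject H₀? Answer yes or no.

reject H₀: no

Margins: r₁=13, r₂=23, c₁=16, c₂=20, n=36
p_obs = C(13,5)·C(23,11)/C(36,16); sum pmf over tables with pmf ≤ p_obs
p-value (two-sided) = 0.73136
At α=0.05: p ≥ α → fail to reject H₀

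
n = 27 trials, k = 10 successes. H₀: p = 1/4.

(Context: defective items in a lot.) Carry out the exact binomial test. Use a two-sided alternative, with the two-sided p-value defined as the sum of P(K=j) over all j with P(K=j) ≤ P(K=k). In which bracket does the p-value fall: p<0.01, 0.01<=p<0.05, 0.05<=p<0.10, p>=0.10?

Exact binomial: n=27, k=10, p₀=1/4=0.2500
P(X=j) = C(n,j)·p₀^j·(1−p₀)^(n−j); p = Σ P(X=j) over j with P(X=j) ≤ P(X=10)
p-value (two-sided) = 0.17985
→ bracket: p>=0.10

p-value bracket: p>=0.10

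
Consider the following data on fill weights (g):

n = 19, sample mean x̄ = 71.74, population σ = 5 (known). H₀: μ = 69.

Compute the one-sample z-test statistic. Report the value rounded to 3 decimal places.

test statistic = 2.389

SE = σ/√n = 5/√19 = 1.1471
z = (x̄−μ₀)/SE = (71.74−69)/1.1471 = 2.3887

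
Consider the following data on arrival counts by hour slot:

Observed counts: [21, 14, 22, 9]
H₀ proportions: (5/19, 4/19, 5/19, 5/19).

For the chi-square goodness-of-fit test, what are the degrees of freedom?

degrees of freedom = 3

df = k − 1 = 4 − 1 = 3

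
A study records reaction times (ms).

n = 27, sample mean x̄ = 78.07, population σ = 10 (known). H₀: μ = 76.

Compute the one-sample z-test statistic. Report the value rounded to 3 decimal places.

test statistic = 1.076

SE = σ/√n = 10/√27 = 1.9245
z = (x̄−μ₀)/SE = (78.07−76)/1.9245 = 1.0756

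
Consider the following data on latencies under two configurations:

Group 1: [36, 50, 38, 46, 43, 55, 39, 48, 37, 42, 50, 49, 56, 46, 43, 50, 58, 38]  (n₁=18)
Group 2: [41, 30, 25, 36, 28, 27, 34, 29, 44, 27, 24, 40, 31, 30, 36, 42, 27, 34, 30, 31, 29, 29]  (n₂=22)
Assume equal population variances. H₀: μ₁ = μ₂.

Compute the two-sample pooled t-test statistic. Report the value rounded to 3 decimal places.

test statistic = 7.015

x̄₁=45.778, s₁=6.761, n₁=18
x̄₂=32.000, s₂=5.665, n₂=22
s_p² = [17·6.761² + 21·5.665²]/38 = 38.1871
SE = √(s_p²·(1/18+1/22)) = 1.9640
t = (45.778−32.000)/1.9640 = 7.0152
df = 38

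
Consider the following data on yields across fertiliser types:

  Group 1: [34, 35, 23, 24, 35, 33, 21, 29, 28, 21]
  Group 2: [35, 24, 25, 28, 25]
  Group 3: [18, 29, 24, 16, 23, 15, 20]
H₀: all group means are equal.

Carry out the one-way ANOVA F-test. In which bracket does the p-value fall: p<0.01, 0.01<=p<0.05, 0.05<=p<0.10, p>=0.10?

Group means [28.30, 27.40, 20.71], grand mean 25.682
SSB = Σnᵢ(x̄ᵢ−x̄)² = 256.044; SSW = ΣΣ(x−x̄ᵢ)² = 526.729
MSB = 256.044/2 = 128.0221; MSW = 526.729/19 = 27.7226
F = MSB/MSW = 4.6180
df = (2, 19)
p-value (upper-tail) = 0.02320
→ bracket: 0.01<=p<0.05

p-value bracket: 0.01<=p<0.05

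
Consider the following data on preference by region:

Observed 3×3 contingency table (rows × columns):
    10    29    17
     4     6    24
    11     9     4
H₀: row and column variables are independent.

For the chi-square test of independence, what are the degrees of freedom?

degrees of freedom = 4

df = (r−1)(c−1) = (3−1)·(3−1) = 4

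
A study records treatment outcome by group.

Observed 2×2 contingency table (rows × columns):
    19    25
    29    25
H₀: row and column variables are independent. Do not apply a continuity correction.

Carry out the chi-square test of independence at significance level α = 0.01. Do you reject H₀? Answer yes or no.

Row totals [44, 54], col totals [48, 50], n=98
χ² = (19−21.55)²/21.55 + (25−22.45)²/22.45 + (29−26.45)²/26.45 + (25−27.55)²/27.55 = 1.0741
df = 1
p-value (upper-tail) = 0.30002
At α=0.01: p ≥ α → fail to reject H₀

reject H₀: no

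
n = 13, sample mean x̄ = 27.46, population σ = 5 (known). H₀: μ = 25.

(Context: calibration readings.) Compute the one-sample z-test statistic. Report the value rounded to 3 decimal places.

SE = σ/√n = 5/√13 = 1.3868
z = (x̄−μ₀)/SE = (27.46−25)/1.3868 = 1.7739

test statistic = 1.774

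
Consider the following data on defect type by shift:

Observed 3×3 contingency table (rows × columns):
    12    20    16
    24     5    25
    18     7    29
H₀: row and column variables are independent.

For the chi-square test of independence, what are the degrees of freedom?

degrees of freedom = 4

df = (r−1)(c−1) = (3−1)·(3−1) = 4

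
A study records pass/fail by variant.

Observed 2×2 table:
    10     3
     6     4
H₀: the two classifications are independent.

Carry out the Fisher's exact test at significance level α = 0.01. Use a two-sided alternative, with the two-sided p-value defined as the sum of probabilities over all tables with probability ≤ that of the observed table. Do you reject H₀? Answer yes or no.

reject H₀: no

Margins: r₁=13, r₂=10, c₁=16, c₂=7, n=23
p_obs = C(13,10)·C(10,6)/C(23,16); sum pmf over tables with pmf ≤ p_obs
p-value (two-sided) = 0.65002
At α=0.01: p ≥ α → fail to reject H₀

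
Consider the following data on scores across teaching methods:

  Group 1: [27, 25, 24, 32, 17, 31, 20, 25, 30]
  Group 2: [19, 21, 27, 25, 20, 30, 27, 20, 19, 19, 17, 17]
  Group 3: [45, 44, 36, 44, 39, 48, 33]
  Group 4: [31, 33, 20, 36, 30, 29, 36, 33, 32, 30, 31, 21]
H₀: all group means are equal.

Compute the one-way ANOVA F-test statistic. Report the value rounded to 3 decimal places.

test statistic = 25.027

Group means [25.67, 21.75, 41.29, 30.17], grand mean 28.575
SSB = Σnᵢ(x̄ᵢ−x̄)² = 1796.430; SSW = ΣΣ(x−x̄ᵢ)² = 861.345
MSB = 1796.430/3 = 598.8099; MSW = 861.345/36 = 23.9263
F = MSB/MSW = 25.0273
df = (3, 36)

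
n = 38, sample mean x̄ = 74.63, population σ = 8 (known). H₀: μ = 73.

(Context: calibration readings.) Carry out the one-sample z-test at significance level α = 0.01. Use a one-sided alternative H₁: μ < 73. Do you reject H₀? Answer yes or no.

SE = σ/√n = 8/√38 = 1.2978
z = (x̄−μ₀)/SE = (74.63−73)/1.2978 = 1.2560
p-value (one-sided, H₁ less) = 0.89544
At α=0.01: p ≥ α → fail to reject H₀

reject H₀: no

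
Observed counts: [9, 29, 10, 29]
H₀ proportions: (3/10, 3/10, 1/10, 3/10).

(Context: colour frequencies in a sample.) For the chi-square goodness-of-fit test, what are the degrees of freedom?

degrees of freedom = 3

df = k − 1 = 4 − 1 = 3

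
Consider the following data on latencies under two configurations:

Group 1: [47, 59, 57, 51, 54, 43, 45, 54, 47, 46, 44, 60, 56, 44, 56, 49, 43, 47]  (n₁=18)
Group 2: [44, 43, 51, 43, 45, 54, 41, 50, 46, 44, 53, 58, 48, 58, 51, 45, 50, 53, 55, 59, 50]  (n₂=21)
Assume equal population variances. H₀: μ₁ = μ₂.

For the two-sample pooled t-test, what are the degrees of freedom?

degrees of freedom = 37

df = n₁ + n₂ − 2 = 18 + 21 − 2 = 37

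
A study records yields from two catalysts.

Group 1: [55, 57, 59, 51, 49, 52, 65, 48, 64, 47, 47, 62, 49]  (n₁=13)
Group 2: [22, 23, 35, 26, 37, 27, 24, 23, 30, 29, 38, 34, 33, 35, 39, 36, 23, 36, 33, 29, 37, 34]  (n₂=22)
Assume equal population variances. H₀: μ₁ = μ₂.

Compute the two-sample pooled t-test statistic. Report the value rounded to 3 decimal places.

x̄₁=54.231, s₁=6.559, n₁=13
x̄₂=31.045, s₂=5.627, n₂=22
s_p² = [12·6.559² + 21·5.627²]/33 = 35.7958
SE = √(s_p²·(1/13+1/22)) = 2.0930
t = (54.231−31.045)/2.0930 = 11.0776
df = 33

test statistic = 11.078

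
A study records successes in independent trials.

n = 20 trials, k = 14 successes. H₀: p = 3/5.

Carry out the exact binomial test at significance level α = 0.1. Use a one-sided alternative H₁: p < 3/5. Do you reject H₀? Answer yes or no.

reject H₀: no

Exact binomial: n=20, k=14, p₀=3/5=0.6000
P(X≤14) from Σ C(n,i)·p₀^i·(1−p₀)^(n−i)
p-value (one-sided, H₁ less) = 0.87440
At α=0.1: p ≥ α → fail to reject H₀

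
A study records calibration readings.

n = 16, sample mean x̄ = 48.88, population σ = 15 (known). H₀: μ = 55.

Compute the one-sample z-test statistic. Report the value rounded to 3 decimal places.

SE = σ/√n = 15/√16 = 3.7500
z = (x̄−μ₀)/SE = (48.88−55)/3.7500 = -1.6320

test statistic = -1.632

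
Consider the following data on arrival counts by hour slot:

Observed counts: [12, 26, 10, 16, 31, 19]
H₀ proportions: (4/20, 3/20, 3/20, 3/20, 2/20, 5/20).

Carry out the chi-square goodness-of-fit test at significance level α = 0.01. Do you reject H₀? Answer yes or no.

reject H₀: yes

n = 114; E_i = n·p_i = [22.80, 17.10, 17.10, 17.10, 11.40, 28.50]
χ² = (12−22.80)²/22.80 + (26−17.10)²/17.10 + (10−17.10)²/17.10 + (16−17.10)²/17.10 + (31−11.40)²/11.40 + (19−28.50)²/28.50 = 49.6316
df = 5
p-value (upper-tail) = 0.00000
At α=0.01: p < α → reject H₀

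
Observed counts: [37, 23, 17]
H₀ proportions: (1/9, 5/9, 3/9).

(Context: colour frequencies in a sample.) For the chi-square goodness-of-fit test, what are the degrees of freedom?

degrees of freedom = 2

df = k − 1 = 3 − 1 = 2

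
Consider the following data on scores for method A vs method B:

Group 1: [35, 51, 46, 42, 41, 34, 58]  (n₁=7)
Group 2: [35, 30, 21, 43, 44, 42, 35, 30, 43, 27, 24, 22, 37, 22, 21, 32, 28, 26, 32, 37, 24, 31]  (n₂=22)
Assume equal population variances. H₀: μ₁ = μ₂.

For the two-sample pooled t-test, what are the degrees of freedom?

degrees of freedom = 27

df = n₁ + n₂ − 2 = 7 + 22 − 2 = 27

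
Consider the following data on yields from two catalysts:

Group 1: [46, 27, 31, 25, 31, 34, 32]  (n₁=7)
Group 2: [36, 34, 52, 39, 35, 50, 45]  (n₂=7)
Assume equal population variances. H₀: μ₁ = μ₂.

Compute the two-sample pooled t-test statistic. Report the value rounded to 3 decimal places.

x̄₁=32.286, s₁=6.775, n₁=7
x̄₂=41.571, s₂=7.413, n₂=7
s_p² = [6·6.775² + 6·7.413²]/12 = 50.4286
SE = √(s_p²·(1/7+1/7)) = 3.7958
t = (32.286−41.571)/3.7958 = -2.4463
df = 12

test statistic = -2.446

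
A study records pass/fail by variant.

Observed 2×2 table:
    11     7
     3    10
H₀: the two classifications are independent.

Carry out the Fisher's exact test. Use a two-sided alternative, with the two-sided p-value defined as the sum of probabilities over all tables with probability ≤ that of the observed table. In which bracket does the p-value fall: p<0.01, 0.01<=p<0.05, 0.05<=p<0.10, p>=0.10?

Margins: r₁=18, r₂=13, c₁=14, c₂=17, n=31
p_obs = C(18,11)·C(13,3)/C(31,14); sum pmf over tables with pmf ≤ p_obs
p-value (two-sided) = 0.06686
→ bracket: 0.05<=p<0.10

p-value bracket: 0.05<=p<0.10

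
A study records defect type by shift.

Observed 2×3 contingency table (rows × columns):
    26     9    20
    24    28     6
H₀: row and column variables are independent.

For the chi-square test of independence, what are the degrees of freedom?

df = (r−1)(c−1) = (2−1)·(3−1) = 2

degrees of freedom = 2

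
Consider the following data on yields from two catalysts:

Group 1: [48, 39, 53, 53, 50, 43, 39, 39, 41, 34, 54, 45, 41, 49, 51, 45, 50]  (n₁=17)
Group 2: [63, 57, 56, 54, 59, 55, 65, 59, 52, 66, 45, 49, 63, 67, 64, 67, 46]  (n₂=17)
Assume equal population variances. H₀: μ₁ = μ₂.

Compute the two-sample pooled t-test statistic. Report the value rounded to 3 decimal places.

x̄₁=45.529, s₁=6.022, n₁=17
x̄₂=58.059, s₂=7.172, n₂=17
s_p² = [16·6.022² + 16·7.172²]/32 = 43.8493
SE = √(s_p²·(1/17+1/17)) = 2.2713
t = (45.529−58.059)/2.2713 = -5.5164
df = 32

test statistic = -5.516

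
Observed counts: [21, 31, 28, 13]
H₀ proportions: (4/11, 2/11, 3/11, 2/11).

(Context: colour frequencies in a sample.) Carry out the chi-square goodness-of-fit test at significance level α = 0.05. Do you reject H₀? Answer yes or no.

n = 93; E_i = n·p_i = [33.82, 16.91, 25.36, 16.91]
χ² = (21−33.82)²/33.82 + (31−16.91)²/16.91 + (28−25.36)²/25.36 + (13−16.91)²/16.91 = 17.7787
df = 3
p-value (upper-tail) = 0.00049
At α=0.05: p < α → reject H₀

reject H₀: yes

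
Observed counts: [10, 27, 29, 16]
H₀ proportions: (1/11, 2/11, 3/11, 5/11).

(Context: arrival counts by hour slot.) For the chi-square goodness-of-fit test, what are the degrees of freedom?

df = k − 1 = 4 − 1 = 3

degrees of freedom = 3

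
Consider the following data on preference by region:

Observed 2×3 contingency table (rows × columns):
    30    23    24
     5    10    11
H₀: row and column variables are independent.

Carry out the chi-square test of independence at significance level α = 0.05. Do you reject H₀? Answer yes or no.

reject H₀: no

Row totals [77, 26], col totals [35, 33, 35], n=103
χ² = (30−26.17)²/26.17 + (23−24.67)²/24.67 + (24−26.17)²/26.17 + (5−8.83)²/8.83 + (10−8.33)²/8.33 + (11−8.83)²/8.83 = 3.3842
df = 2
p-value (upper-tail) = 0.18413
At α=0.05: p ≥ α → fail to reject H₀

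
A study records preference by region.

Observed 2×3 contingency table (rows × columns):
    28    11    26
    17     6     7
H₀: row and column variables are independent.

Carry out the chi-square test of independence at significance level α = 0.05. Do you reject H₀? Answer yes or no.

reject H₀: no

Row totals [65, 30], col totals [45, 17, 33], n=95
χ² = (28−30.79)²/30.79 + (11−11.63)²/11.63 + (26−22.58)²/22.58 + (17−14.21)²/14.21 + (6−5.37)²/5.37 + (7−10.42)²/10.42 = 2.5503
df = 2
p-value (upper-tail) = 0.27939
At α=0.05: p ≥ α → fail to reject H₀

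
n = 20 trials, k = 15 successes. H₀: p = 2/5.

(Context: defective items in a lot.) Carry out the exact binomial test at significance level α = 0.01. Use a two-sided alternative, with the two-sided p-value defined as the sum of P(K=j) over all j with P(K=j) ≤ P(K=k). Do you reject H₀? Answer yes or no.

Exact binomial: n=20, k=15, p₀=2/5=0.4000
P(X=j) = C(n,j)·p₀^j·(1−p₀)^(n−j); p = Σ P(X=j) over j with P(X=j) ≤ P(X=15)
p-value (two-sided) = 0.00214
At α=0.01: p < α → reject H₀

reject H₀: yes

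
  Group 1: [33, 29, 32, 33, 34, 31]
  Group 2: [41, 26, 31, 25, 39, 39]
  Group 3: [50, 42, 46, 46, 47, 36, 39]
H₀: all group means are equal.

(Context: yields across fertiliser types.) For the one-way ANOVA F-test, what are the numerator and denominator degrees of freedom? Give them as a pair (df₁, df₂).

degrees of freedom = [2, 16]

k = 3 groups, N = 19 total
df = (k−1, N−k) = (3−1, 19−3) = (2, 16)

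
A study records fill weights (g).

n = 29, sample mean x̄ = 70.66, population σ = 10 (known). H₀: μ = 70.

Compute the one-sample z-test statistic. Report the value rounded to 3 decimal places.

SE = σ/√n = 10/√29 = 1.8570
z = (x̄−μ₀)/SE = (70.66−70)/1.8570 = 0.3554

test statistic = 0.355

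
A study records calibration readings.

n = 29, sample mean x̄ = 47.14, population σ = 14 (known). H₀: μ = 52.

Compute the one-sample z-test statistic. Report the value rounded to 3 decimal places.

test statistic = -1.869

SE = σ/√n = 14/√29 = 2.5997
z = (x̄−μ₀)/SE = (47.14−52)/2.5997 = -1.8694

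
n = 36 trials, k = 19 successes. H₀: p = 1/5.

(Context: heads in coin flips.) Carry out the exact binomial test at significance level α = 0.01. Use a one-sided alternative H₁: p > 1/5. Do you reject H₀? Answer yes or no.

reject H₀: yes

Exact binomial: n=36, k=19, p₀=1/5=0.2000
P(X≥19) from Σ C(n,i)·p₀^i·(1−p₀)^(n−i)
p-value (one-sided, H₁ greater) = 0.00001
At α=0.01: p < α → reject H₀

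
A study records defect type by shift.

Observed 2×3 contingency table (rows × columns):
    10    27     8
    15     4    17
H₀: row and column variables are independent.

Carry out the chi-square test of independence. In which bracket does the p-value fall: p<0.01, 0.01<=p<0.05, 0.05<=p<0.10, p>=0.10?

Row totals [45, 36], col totals [25, 31, 25], n=81
χ² = (10−13.89)²/13.89 + (27−17.22)²/17.22 + (8−13.89)²/13.89 + (15−11.11)²/11.11 + (4−13.78)²/13.78 + (17−11.11)²/11.11 = 20.5583
df = 2
p-value (upper-tail) = 0.00003
→ bracket: p<0.01

p-value bracket: p<0.01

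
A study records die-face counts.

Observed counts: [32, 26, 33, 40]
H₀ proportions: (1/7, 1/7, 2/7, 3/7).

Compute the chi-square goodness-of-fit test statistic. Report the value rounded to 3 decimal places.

n = 131; E_i = n·p_i = [18.71, 18.71, 37.43, 56.14]
χ² = (32−18.71)²/18.71 + (26−18.71)²/18.71 + (33−37.43)²/37.43 + (40−56.14)²/56.14 = 17.4338
df = 3

test statistic = 17.434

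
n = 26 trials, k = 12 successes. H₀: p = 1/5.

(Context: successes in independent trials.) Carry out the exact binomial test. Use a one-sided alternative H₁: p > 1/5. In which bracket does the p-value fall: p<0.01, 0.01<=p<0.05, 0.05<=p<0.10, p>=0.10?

p-value bracket: p<0.01

Exact binomial: n=26, k=12, p₀=1/5=0.2000
P(X≥12) from Σ C(n,i)·p₀^i·(1−p₀)^(n−i)
p-value (one-sided, H₁ greater) = 0.00234
→ bracket: p<0.01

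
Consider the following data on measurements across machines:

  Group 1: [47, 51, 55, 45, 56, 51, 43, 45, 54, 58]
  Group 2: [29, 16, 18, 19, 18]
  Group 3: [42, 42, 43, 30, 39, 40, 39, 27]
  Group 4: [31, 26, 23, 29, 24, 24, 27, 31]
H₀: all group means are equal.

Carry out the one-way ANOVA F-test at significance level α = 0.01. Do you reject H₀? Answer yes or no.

Group means [50.50, 20.00, 37.75, 26.88], grand mean 36.194
SSB = Σnᵢ(x̄ᵢ−x̄)² = 4071.964; SSW = ΣΣ(x−x̄ᵢ)² = 672.875
MSB = 4071.964/3 = 1357.3212; MSW = 672.875/27 = 24.9213
F = MSB/MSW = 54.4643
df = (3, 27)
p-value (upper-tail) = 0.00000
At α=0.01: p < α → reject H₀

reject H₀: yes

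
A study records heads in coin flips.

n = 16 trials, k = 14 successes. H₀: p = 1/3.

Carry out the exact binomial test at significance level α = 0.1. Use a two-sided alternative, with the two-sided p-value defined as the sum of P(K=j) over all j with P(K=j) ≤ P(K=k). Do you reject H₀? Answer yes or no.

reject H₀: yes

Exact binomial: n=16, k=14, p₀=1/3=0.3333
P(X=j) = C(n,j)·p₀^j·(1−p₀)^(n−j); p = Σ P(X=j) over j with P(X=j) ≤ P(X=14)
p-value (two-sided) = 0.00001
At α=0.1: p < α → reject H₀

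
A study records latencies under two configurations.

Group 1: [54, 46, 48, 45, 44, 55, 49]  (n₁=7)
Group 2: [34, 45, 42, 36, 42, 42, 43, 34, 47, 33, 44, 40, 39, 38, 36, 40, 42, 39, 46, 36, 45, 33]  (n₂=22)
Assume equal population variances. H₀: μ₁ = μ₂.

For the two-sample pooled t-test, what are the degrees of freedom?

df = n₁ + n₂ − 2 = 7 + 22 − 2 = 27

degrees of freedom = 27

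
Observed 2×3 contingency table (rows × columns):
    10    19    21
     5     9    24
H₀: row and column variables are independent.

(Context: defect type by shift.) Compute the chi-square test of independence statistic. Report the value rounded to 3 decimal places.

test statistic = 3.874

Row totals [50, 38], col totals [15, 28, 45], n=88
χ² = (10−8.52)²/8.52 + (19−15.91)²/15.91 + (21−25.57)²/25.57 + (5−6.48)²/6.48 + (9−12.09)²/12.09 + (24−19.43)²/19.43 = 3.8738
df = 2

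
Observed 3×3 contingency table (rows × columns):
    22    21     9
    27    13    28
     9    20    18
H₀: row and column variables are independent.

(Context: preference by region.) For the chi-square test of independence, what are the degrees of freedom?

df = (r−1)(c−1) = (3−1)·(3−1) = 4

degrees of freedom = 4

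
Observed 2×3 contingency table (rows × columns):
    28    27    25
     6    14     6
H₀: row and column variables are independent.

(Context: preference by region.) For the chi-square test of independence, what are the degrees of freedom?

degrees of freedom = 2

df = (r−1)(c−1) = (2−1)·(3−1) = 2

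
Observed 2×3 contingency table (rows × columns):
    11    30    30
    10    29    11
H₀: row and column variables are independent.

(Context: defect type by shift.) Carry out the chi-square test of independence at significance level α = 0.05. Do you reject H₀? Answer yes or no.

reject H₀: no

Row totals [71, 50], col totals [21, 59, 41], n=121
χ² = (11−12.32)²/12.32 + (30−34.62)²/34.62 + (30−24.06)²/24.06 + (10−8.68)²/8.68 + (29−24.38)²/24.38 + (11−16.94)²/16.94 = 5.3871
df = 2
p-value (upper-tail) = 0.06764
At α=0.05: p ≥ α → fail to reject H₀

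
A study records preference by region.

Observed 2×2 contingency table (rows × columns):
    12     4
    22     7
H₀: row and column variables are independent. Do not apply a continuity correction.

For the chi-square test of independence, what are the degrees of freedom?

df = (r−1)(c−1) = (2−1)·(2−1) = 1

degrees of freedom = 1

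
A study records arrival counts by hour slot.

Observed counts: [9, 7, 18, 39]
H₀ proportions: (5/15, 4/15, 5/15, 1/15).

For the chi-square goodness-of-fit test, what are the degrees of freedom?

df = k − 1 = 4 − 1 = 3

degrees of freedom = 3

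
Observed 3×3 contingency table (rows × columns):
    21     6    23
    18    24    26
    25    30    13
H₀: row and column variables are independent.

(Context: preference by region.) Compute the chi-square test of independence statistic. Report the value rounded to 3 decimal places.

Row totals [50, 68, 68], col totals [64, 60, 62], n=186
χ² = (21−17.20)²/17.20 + (6−16.13)²/16.13 + (23−16.67)²/16.67 + (18−23.40)²/23.40 + (24−21.94)²/21.94 + (26−22.67)²/22.67 + (25−23.40)²/23.40 + (30−21.94)²/21.94 + (13−22.67)²/22.67 = 18.7321
df = 4

test statistic = 18.732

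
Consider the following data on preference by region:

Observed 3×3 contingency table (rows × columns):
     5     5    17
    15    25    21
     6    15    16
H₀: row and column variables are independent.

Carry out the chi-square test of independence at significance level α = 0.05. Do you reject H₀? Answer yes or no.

reject H₀: no

Row totals [27, 61, 37], col totals [26, 45, 54], n=125
χ² = (5−5.62)²/5.62 + (5−9.72)²/9.72 + (17−11.66)²/11.66 + (15−12.69)²/12.69 + (25−21.96)²/21.96 + (21−26.35)²/26.35 + (6−7.70)²/7.70 + (15−13.32)²/13.32 + (16−15.98)²/15.98 = 7.3154
df = 4
p-value (upper-tail) = 0.12013
At α=0.05: p ≥ α → fail to reject H₀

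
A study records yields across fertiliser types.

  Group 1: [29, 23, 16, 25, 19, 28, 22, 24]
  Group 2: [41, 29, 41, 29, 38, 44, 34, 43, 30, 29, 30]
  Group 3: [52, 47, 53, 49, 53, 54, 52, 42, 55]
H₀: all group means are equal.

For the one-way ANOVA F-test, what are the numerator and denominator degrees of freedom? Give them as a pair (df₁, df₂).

k = 3 groups, N = 28 total
df = (k−1, N−k) = (3−1, 28−3) = (2, 25)

degrees of freedom = [2, 25]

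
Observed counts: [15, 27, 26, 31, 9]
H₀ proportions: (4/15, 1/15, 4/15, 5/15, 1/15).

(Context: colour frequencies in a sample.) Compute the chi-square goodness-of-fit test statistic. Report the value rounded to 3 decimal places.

n = 108; E_i = n·p_i = [28.80, 7.20, 28.80, 36.00, 7.20]
χ² = (15−28.80)²/28.80 + (27−7.20)²/7.20 + (26−28.80)²/28.80 + (31−36.00)²/36.00 + (9−7.20)²/7.20 = 62.4792
df = 4

test statistic = 62.479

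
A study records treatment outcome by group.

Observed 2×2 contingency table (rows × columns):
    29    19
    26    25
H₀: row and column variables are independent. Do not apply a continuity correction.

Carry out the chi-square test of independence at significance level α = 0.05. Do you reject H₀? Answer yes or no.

Row totals [48, 51], col totals [55, 44], n=99
χ² = (29−26.67)²/26.67 + (19−21.33)²/21.33 + (26−28.33)²/28.33 + (25−22.67)²/22.67 = 0.8917
df = 1
p-value (upper-tail) = 0.34501
At α=0.05: p ≥ α → fail to reject H₀

reject H₀: no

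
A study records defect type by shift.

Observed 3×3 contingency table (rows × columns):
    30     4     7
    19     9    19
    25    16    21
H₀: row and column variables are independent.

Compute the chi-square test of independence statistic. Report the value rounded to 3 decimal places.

test statistic = 13.817

Row totals [41, 47, 62], col totals [74, 29, 47], n=150
χ² = (30−20.23)²/20.23 + (4−7.93)²/7.93 + (7−12.85)²/12.85 + (19−23.19)²/23.19 + (9−9.09)²/9.09 + (19−14.73)²/14.73 + (25−30.59)²/30.59 + (16−11.99)²/11.99 + (21−19.43)²/19.43 = 13.8168
df = 4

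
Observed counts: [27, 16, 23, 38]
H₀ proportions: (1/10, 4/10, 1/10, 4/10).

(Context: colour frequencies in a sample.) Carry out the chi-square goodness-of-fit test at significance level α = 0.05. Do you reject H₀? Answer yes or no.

n = 104; E_i = n·p_i = [10.40, 41.60, 10.40, 41.60]
χ² = (27−10.40)²/10.40 + (16−41.60)²/41.60 + (23−10.40)²/10.40 + (38−41.60)²/41.60 = 57.8269
df = 3
p-value (upper-tail) = 0.00000
At α=0.05: p < α → reject H₀

reject H₀: yes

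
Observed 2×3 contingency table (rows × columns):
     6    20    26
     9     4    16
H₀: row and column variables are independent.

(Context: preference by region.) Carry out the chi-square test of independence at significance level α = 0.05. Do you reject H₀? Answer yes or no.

reject H₀: yes

Row totals [52, 29], col totals [15, 24, 42], n=81
χ² = (6−9.63)²/9.63 + (20−15.41)²/15.41 + (26−26.96)²/26.96 + (9−5.37)²/5.37 + (4−8.59)²/8.59 + (16−15.04)²/15.04 = 7.7409
df = 2
p-value (upper-tail) = 0.02085
At α=0.05: p < α → reject H₀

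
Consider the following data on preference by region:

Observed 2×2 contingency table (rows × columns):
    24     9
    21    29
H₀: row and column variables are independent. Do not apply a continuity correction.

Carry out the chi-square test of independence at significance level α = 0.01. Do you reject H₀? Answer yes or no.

reject H₀: yes

Row totals [33, 50], col totals [45, 38], n=83
χ² = (24−17.89)²/17.89 + (9−15.11)²/15.11 + (21−27.11)²/27.11 + (29−22.89)²/22.89 = 7.5616
df = 1
p-value (upper-tail) = 0.00596
At α=0.01: p < α → reject H₀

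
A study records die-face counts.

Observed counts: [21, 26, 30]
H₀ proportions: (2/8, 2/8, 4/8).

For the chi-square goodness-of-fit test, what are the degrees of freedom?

df = k − 1 = 3 − 1 = 2

degrees of freedom = 2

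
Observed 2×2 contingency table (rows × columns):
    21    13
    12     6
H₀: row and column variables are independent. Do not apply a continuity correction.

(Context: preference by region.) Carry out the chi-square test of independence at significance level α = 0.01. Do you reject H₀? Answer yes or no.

reject H₀: no

Row totals [34, 18], col totals [33, 19], n=52
χ² = (21−21.58)²/21.58 + (13−12.42)²/12.42 + (12−11.42)²/11.42 + (6−6.58)²/6.58 = 0.1220
df = 1
p-value (upper-tail) = 0.72692
At α=0.01: p ≥ α → fail to reject H₀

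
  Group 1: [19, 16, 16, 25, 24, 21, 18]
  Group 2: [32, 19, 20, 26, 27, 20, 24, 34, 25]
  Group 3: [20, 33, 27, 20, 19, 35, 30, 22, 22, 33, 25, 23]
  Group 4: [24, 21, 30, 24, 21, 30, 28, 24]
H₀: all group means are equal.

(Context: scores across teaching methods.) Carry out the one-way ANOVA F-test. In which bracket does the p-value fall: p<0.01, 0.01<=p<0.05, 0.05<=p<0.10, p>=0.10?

Group means [19.86, 25.22, 25.75, 25.25], grand mean 24.361
SSB = Σnᵢ(x̄ᵢ−x̄)² = 178.143; SSW = ΣΣ(x−x̄ᵢ)² = 752.163
MSB = 178.143/3 = 59.3810; MSW = 752.163/32 = 23.5051
F = MSB/MSW = 2.5263
df = (3, 32)
p-value (upper-tail) = 0.07499
→ bracket: 0.05<=p<0.10

p-value bracket: 0.05<=p<0.10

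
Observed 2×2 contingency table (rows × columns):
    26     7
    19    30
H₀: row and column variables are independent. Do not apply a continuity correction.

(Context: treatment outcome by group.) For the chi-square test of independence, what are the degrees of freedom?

df = (r−1)(c−1) = (2−1)·(2−1) = 1

degrees of freedom = 1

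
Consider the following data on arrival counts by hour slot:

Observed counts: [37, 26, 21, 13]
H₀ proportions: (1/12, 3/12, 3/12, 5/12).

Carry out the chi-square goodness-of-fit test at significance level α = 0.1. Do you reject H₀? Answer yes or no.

n = 97; E_i = n·p_i = [8.08, 24.25, 24.25, 40.42]
χ² = (37−8.08)²/8.08 + (26−24.25)²/24.25 + (21−24.25)²/24.25 + (13−40.42)²/40.42 = 122.6041
df = 3
p-value (upper-tail) = 0.00000
At α=0.1: p < α → reject H₀

reject H₀: yes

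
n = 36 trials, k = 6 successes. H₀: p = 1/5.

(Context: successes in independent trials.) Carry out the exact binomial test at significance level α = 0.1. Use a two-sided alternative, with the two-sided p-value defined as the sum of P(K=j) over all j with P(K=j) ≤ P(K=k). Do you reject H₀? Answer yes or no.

Exact binomial: n=36, k=6, p₀=1/5=0.2000
P(X=j) = C(n,j)·p₀^j·(1−p₀)^(n−j); p = Σ P(X=j) over j with P(X=j) ≤ P(X=6)
p-value (two-sided) = 0.83466
At α=0.1: p ≥ α → fail to reject H₀

reject H₀: no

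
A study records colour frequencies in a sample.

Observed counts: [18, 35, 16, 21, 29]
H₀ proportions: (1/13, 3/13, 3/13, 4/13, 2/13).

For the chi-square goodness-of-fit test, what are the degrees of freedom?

df = k − 1 = 5 − 1 = 4

degrees of freedom = 4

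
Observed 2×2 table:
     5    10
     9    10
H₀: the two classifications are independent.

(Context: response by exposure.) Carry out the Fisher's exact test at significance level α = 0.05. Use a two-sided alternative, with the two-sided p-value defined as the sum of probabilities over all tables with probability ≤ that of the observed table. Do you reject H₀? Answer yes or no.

Margins: r₁=15, r₂=19, c₁=14, c₂=20, n=34
p_obs = C(15,5)·C(19,9)/C(34,14); sum pmf over tables with pmf ≤ p_obs
p-value (two-sided) = 0.49530
At α=0.05: p ≥ α → fail to reject H₀

reject H₀: no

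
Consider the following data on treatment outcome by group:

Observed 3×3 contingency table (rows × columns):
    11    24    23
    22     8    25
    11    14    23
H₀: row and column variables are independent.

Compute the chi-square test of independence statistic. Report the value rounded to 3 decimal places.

Row totals [58, 55, 48], col totals [44, 46, 71], n=161
χ² = (11−15.85)²/15.85 + (24−16.57)²/16.57 + (23−25.58)²/25.58 + (22−15.03)²/15.03 + (8−15.71)²/15.71 + (25−24.25)²/24.25 + (11−13.12)²/13.12 + (14−13.71)²/13.71 + (23−21.17)²/21.17 = 12.6219
df = 4

test statistic = 12.622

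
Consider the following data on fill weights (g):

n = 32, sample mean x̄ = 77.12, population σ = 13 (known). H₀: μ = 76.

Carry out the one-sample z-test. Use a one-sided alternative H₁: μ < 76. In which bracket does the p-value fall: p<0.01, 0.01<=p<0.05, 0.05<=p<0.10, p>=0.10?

p-value bracket: p>=0.10

SE = σ/√n = 13/√32 = 2.2981
z = (x̄−μ₀)/SE = (77.12−76)/2.2981 = 0.4874
p-value (one-sided, H₁ less) = 0.68700
→ bracket: p>=0.10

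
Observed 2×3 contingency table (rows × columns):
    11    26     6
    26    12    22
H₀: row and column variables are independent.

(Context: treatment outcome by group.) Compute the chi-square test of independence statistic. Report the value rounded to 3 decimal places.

Row totals [43, 60], col totals [37, 38, 28], n=103
χ² = (11−15.45)²/15.45 + (26−15.86)²/15.86 + (6−11.69)²/11.69 + (26−21.55)²/21.55 + (12−22.14)²/22.14 + (22−16.31)²/16.31 = 18.0682
df = 2

test statistic = 18.068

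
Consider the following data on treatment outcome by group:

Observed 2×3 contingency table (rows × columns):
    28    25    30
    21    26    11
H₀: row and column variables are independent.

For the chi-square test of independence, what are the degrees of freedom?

df = (r−1)(c−1) = (2−1)·(3−1) = 2

degrees of freedom = 2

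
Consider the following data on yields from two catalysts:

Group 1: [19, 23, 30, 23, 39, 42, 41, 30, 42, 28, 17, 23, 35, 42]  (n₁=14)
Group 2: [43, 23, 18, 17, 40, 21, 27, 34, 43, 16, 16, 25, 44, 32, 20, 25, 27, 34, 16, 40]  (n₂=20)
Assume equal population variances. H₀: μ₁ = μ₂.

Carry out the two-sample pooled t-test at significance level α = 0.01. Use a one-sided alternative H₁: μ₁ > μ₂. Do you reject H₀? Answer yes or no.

reject H₀: no

x̄₁=31.000, s₁=9.140, n₁=14
x̄₂=28.050, s₂=9.981, n₂=20
s_p² = [13·9.140² + 19·9.981²]/32 = 93.0922
SE = √(s_p²·(1/14+1/20)) = 3.3621
t = (31.000−28.050)/3.3621 = 0.8774
df = 32
p-value (one-sided, H₁ greater) = 0.19340
At α=0.01: p ≥ α → fail to reject H₀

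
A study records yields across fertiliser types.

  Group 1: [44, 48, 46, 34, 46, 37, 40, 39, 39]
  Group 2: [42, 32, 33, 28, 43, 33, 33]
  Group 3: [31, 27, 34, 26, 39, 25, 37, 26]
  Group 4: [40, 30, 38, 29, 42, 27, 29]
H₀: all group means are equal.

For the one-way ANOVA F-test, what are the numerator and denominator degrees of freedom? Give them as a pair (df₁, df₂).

k = 4 groups, N = 31 total
df = (k−1, N−k) = (4−1, 31−4) = (3, 27)

degrees of freedom = [3, 27]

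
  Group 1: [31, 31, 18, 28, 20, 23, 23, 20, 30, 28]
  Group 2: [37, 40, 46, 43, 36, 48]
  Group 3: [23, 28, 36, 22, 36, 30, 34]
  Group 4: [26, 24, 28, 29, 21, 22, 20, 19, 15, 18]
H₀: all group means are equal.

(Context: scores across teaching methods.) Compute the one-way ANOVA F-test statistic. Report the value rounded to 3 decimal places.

test statistic = 20.694

Group means [25.20, 41.67, 29.86, 22.20], grand mean 28.273
SSB = Σnᵢ(x̄ᵢ−x̄)² = 1557.155; SSW = ΣΣ(x−x̄ᵢ)² = 727.390
MSB = 1557.155/3 = 519.0517; MSW = 727.390/29 = 25.0824
F = MSB/MSW = 20.6938
df = (3, 29)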